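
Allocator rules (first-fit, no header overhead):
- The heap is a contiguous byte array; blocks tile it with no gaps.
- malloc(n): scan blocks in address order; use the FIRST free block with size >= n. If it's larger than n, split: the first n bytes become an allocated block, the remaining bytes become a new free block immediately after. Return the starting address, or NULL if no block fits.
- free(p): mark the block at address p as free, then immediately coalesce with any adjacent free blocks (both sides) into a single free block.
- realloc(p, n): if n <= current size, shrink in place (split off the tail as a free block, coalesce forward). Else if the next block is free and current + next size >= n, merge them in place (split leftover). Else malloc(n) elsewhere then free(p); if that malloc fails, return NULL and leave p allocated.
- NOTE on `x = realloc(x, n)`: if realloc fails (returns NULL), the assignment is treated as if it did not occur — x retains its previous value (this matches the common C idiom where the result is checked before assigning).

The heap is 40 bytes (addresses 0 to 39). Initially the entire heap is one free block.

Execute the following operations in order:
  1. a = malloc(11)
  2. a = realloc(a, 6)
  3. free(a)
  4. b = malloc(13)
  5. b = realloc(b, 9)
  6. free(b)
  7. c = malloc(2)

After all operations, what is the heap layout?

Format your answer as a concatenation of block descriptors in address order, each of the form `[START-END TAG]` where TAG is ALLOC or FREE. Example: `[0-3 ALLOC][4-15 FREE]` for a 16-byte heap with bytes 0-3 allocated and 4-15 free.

Answer: [0-1 ALLOC][2-39 FREE]

Derivation:
Op 1: a = malloc(11) -> a = 0; heap: [0-10 ALLOC][11-39 FREE]
Op 2: a = realloc(a, 6) -> a = 0; heap: [0-5 ALLOC][6-39 FREE]
Op 3: free(a) -> (freed a); heap: [0-39 FREE]
Op 4: b = malloc(13) -> b = 0; heap: [0-12 ALLOC][13-39 FREE]
Op 5: b = realloc(b, 9) -> b = 0; heap: [0-8 ALLOC][9-39 FREE]
Op 6: free(b) -> (freed b); heap: [0-39 FREE]
Op 7: c = malloc(2) -> c = 0; heap: [0-1 ALLOC][2-39 FREE]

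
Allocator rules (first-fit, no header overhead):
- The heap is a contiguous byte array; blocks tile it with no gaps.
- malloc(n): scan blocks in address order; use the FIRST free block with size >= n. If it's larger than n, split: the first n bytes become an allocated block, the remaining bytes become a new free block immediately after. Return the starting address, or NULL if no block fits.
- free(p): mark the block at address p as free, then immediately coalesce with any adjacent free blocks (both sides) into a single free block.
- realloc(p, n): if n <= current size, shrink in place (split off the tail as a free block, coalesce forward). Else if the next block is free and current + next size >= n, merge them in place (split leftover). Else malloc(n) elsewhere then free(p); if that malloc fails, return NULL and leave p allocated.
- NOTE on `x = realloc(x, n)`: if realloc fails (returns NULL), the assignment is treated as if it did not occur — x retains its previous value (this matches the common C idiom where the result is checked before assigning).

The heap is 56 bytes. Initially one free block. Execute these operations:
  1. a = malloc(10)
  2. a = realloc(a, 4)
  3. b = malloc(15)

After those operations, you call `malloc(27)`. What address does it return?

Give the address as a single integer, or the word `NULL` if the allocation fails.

Op 1: a = malloc(10) -> a = 0; heap: [0-9 ALLOC][10-55 FREE]
Op 2: a = realloc(a, 4) -> a = 0; heap: [0-3 ALLOC][4-55 FREE]
Op 3: b = malloc(15) -> b = 4; heap: [0-3 ALLOC][4-18 ALLOC][19-55 FREE]
malloc(27): first-fit scan over [0-3 ALLOC][4-18 ALLOC][19-55 FREE] -> 19

Answer: 19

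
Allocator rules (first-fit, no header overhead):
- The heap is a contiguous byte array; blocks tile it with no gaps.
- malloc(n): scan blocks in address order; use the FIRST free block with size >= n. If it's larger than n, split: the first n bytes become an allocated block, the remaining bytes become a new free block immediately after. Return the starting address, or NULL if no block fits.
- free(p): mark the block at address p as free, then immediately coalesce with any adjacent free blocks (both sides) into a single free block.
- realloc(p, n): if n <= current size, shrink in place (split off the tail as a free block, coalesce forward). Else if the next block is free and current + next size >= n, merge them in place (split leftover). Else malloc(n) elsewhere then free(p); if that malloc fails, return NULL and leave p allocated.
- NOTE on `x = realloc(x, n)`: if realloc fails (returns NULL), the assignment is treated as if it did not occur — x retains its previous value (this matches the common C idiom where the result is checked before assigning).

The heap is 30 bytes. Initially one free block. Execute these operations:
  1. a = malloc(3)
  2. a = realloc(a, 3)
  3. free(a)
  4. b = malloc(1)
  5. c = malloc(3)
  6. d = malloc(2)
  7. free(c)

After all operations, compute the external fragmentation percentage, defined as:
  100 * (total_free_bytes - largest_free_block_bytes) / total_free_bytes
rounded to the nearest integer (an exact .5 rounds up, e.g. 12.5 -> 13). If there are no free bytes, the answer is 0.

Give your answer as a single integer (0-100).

Op 1: a = malloc(3) -> a = 0; heap: [0-2 ALLOC][3-29 FREE]
Op 2: a = realloc(a, 3) -> a = 0; heap: [0-2 ALLOC][3-29 FREE]
Op 3: free(a) -> (freed a); heap: [0-29 FREE]
Op 4: b = malloc(1) -> b = 0; heap: [0-0 ALLOC][1-29 FREE]
Op 5: c = malloc(3) -> c = 1; heap: [0-0 ALLOC][1-3 ALLOC][4-29 FREE]
Op 6: d = malloc(2) -> d = 4; heap: [0-0 ALLOC][1-3 ALLOC][4-5 ALLOC][6-29 FREE]
Op 7: free(c) -> (freed c); heap: [0-0 ALLOC][1-3 FREE][4-5 ALLOC][6-29 FREE]
Free blocks: [3 24] total_free=27 largest=24 -> 100*(27-24)/27 = 300/27 ≈ 11.111 -> rounds to 11

Answer: 11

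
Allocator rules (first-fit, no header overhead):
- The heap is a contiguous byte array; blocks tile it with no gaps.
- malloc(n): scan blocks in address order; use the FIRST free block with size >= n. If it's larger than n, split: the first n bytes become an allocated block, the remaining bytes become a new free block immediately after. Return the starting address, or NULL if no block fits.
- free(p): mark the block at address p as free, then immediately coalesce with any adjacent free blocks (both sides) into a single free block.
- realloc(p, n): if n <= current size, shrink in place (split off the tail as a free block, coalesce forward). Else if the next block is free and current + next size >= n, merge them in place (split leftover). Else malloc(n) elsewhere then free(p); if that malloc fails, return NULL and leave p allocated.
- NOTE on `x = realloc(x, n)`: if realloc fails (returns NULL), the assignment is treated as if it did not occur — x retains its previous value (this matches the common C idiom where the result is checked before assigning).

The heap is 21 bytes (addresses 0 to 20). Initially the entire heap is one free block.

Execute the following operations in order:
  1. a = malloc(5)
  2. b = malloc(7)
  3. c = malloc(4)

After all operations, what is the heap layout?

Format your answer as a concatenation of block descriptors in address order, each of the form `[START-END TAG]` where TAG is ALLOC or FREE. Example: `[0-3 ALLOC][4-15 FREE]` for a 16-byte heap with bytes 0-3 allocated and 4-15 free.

Op 1: a = malloc(5) -> a = 0; heap: [0-4 ALLOC][5-20 FREE]
Op 2: b = malloc(7) -> b = 5; heap: [0-4 ALLOC][5-11 ALLOC][12-20 FREE]
Op 3: c = malloc(4) -> c = 12; heap: [0-4 ALLOC][5-11 ALLOC][12-15 ALLOC][16-20 FREE]

Answer: [0-4 ALLOC][5-11 ALLOC][12-15 ALLOC][16-20 FREE]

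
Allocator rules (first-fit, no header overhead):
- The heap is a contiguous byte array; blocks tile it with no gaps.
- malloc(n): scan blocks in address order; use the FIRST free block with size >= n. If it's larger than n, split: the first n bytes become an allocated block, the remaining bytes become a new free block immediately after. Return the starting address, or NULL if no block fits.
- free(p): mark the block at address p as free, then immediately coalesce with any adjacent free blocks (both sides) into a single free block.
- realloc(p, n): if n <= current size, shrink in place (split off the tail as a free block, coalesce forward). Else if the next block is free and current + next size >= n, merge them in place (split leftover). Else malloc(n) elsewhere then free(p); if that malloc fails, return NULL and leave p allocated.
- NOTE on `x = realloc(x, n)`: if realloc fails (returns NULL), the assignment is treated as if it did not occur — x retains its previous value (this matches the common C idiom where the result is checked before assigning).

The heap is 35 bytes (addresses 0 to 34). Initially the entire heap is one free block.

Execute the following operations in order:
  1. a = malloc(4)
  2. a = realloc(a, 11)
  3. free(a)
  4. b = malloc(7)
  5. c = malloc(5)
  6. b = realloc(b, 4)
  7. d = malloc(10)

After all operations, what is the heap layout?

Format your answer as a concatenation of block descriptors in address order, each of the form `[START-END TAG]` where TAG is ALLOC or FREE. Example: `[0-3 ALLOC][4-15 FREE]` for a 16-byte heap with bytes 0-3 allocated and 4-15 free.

Op 1: a = malloc(4) -> a = 0; heap: [0-3 ALLOC][4-34 FREE]
Op 2: a = realloc(a, 11) -> a = 0; heap: [0-10 ALLOC][11-34 FREE]
Op 3: free(a) -> (freed a); heap: [0-34 FREE]
Op 4: b = malloc(7) -> b = 0; heap: [0-6 ALLOC][7-34 FREE]
Op 5: c = malloc(5) -> c = 7; heap: [0-6 ALLOC][7-11 ALLOC][12-34 FREE]
Op 6: b = realloc(b, 4) -> b = 0; heap: [0-3 ALLOC][4-6 FREE][7-11 ALLOC][12-34 FREE]
Op 7: d = malloc(10) -> d = 12; heap: [0-3 ALLOC][4-6 FREE][7-11 ALLOC][12-21 ALLOC][22-34 FREE]

Answer: [0-3 ALLOC][4-6 FREE][7-11 ALLOC][12-21 ALLOC][22-34 FREE]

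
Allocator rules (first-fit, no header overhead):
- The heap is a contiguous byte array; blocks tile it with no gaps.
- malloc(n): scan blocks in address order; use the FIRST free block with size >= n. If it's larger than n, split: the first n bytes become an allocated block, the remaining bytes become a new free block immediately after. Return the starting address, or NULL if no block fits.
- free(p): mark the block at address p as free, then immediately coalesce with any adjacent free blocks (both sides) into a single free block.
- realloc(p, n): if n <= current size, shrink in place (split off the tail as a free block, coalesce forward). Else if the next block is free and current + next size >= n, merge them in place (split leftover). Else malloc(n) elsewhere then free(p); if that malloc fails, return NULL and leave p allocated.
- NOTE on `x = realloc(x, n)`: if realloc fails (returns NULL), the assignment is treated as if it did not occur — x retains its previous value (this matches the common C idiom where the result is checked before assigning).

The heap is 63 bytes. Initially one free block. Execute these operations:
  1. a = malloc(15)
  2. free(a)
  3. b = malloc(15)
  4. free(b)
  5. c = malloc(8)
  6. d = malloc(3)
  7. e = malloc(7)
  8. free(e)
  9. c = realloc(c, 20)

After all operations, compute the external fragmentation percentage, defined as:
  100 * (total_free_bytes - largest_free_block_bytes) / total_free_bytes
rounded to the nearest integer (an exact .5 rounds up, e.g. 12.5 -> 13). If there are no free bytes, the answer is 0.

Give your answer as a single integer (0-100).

Op 1: a = malloc(15) -> a = 0; heap: [0-14 ALLOC][15-62 FREE]
Op 2: free(a) -> (freed a); heap: [0-62 FREE]
Op 3: b = malloc(15) -> b = 0; heap: [0-14 ALLOC][15-62 FREE]
Op 4: free(b) -> (freed b); heap: [0-62 FREE]
Op 5: c = malloc(8) -> c = 0; heap: [0-7 ALLOC][8-62 FREE]
Op 6: d = malloc(3) -> d = 8; heap: [0-7 ALLOC][8-10 ALLOC][11-62 FREE]
Op 7: e = malloc(7) -> e = 11; heap: [0-7 ALLOC][8-10 ALLOC][11-17 ALLOC][18-62 FREE]
Op 8: free(e) -> (freed e); heap: [0-7 ALLOC][8-10 ALLOC][11-62 FREE]
Op 9: c = realloc(c, 20) -> c = 11; heap: [0-7 FREE][8-10 ALLOC][11-30 ALLOC][31-62 FREE]
Free blocks: [8 32] total_free=40 largest=32 -> 100*(40-32)/40 = 800/40 = 20

Answer: 20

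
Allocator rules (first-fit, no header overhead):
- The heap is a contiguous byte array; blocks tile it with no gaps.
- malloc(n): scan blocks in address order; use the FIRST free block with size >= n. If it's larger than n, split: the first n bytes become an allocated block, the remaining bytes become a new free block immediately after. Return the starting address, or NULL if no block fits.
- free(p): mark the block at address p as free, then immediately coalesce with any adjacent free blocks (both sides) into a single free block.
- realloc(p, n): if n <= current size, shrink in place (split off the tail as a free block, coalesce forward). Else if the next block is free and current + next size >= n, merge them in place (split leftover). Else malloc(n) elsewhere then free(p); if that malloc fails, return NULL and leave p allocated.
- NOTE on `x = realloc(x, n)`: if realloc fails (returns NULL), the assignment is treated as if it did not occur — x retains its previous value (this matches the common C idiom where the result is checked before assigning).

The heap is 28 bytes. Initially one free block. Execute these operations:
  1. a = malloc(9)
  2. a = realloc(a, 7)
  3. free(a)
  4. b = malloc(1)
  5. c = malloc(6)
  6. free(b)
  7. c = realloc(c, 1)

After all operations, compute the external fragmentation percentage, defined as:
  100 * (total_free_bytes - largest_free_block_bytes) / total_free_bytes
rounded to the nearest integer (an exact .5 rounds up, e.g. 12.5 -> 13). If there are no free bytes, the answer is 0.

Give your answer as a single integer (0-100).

Op 1: a = malloc(9) -> a = 0; heap: [0-8 ALLOC][9-27 FREE]
Op 2: a = realloc(a, 7) -> a = 0; heap: [0-6 ALLOC][7-27 FREE]
Op 3: free(a) -> (freed a); heap: [0-27 FREE]
Op 4: b = malloc(1) -> b = 0; heap: [0-0 ALLOC][1-27 FREE]
Op 5: c = malloc(6) -> c = 1; heap: [0-0 ALLOC][1-6 ALLOC][7-27 FREE]
Op 6: free(b) -> (freed b); heap: [0-0 FREE][1-6 ALLOC][7-27 FREE]
Op 7: c = realloc(c, 1) -> c = 1; heap: [0-0 FREE][1-1 ALLOC][2-27 FREE]
Free blocks: [1 26] total_free=27 largest=26 -> 100*(27-26)/27 = 100/27 ≈ 3.704 -> rounds to 4

Answer: 4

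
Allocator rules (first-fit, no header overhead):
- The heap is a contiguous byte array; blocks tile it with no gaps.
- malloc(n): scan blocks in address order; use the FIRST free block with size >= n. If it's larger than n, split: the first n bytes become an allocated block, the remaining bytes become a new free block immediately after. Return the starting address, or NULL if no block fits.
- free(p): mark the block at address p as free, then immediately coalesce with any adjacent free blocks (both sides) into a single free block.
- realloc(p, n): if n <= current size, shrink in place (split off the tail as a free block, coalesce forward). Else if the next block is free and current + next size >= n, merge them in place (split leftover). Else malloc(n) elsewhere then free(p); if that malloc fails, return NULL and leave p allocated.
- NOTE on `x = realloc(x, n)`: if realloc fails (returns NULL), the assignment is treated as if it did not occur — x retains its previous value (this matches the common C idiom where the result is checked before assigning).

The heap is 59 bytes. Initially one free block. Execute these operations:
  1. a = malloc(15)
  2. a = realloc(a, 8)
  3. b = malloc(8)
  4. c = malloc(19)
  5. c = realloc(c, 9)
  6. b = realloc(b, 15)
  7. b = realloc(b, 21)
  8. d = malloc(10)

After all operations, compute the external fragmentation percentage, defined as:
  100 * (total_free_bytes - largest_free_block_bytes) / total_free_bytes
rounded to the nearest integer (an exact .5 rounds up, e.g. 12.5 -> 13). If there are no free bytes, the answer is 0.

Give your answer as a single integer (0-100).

Answer: 27

Derivation:
Op 1: a = malloc(15) -> a = 0; heap: [0-14 ALLOC][15-58 FREE]
Op 2: a = realloc(a, 8) -> a = 0; heap: [0-7 ALLOC][8-58 FREE]
Op 3: b = malloc(8) -> b = 8; heap: [0-7 ALLOC][8-15 ALLOC][16-58 FREE]
Op 4: c = malloc(19) -> c = 16; heap: [0-7 ALLOC][8-15 ALLOC][16-34 ALLOC][35-58 FREE]
Op 5: c = realloc(c, 9) -> c = 16; heap: [0-7 ALLOC][8-15 ALLOC][16-24 ALLOC][25-58 FREE]
Op 6: b = realloc(b, 15) -> b = 25; heap: [0-7 ALLOC][8-15 FREE][16-24 ALLOC][25-39 ALLOC][40-58 FREE]
Op 7: b = realloc(b, 21) -> b = 25; heap: [0-7 ALLOC][8-15 FREE][16-24 ALLOC][25-45 ALLOC][46-58 FREE]
Op 8: d = malloc(10) -> d = 46; heap: [0-7 ALLOC][8-15 FREE][16-24 ALLOC][25-45 ALLOC][46-55 ALLOC][56-58 FREE]
Free blocks: [8 3] total_free=11 largest=8 -> 100*(11-8)/11 = 300/11 ≈ 27.273 -> rounds to 27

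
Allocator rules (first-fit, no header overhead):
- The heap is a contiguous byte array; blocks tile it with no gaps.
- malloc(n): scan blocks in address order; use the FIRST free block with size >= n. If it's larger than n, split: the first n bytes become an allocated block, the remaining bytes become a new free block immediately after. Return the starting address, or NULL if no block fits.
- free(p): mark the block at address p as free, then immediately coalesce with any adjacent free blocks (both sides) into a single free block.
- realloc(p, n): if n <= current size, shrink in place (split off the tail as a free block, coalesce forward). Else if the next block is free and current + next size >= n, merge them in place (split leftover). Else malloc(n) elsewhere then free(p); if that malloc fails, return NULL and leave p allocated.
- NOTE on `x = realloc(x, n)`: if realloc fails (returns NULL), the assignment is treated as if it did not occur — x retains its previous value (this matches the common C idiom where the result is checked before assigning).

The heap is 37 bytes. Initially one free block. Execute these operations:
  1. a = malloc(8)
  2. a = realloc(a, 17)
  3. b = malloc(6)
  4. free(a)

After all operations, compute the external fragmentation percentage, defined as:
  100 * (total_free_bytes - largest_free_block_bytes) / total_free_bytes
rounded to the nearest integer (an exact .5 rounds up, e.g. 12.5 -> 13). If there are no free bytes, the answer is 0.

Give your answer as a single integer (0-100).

Answer: 45

Derivation:
Op 1: a = malloc(8) -> a = 0; heap: [0-7 ALLOC][8-36 FREE]
Op 2: a = realloc(a, 17) -> a = 0; heap: [0-16 ALLOC][17-36 FREE]
Op 3: b = malloc(6) -> b = 17; heap: [0-16 ALLOC][17-22 ALLOC][23-36 FREE]
Op 4: free(a) -> (freed a); heap: [0-16 FREE][17-22 ALLOC][23-36 FREE]
Free blocks: [17 14] total_free=31 largest=17 -> 100*(31-17)/31 = 1400/31 ≈ 45.161 -> rounds to 45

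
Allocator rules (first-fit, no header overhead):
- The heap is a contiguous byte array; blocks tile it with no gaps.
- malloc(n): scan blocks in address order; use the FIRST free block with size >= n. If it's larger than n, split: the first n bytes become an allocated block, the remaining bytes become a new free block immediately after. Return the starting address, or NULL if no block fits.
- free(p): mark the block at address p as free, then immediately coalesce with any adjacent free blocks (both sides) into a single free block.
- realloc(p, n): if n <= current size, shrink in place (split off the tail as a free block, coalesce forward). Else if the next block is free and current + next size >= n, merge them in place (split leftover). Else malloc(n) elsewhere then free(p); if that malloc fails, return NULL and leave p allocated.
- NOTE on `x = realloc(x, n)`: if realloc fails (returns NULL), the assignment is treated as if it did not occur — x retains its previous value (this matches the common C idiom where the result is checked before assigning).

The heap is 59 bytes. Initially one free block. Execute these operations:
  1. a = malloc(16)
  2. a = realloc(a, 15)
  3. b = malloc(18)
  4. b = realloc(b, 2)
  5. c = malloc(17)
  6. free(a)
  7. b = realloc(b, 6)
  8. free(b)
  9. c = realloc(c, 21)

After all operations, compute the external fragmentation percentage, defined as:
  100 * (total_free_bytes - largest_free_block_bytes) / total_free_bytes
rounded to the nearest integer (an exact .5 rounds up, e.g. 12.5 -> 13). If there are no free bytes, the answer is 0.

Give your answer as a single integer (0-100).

Answer: 45

Derivation:
Op 1: a = malloc(16) -> a = 0; heap: [0-15 ALLOC][16-58 FREE]
Op 2: a = realloc(a, 15) -> a = 0; heap: [0-14 ALLOC][15-58 FREE]
Op 3: b = malloc(18) -> b = 15; heap: [0-14 ALLOC][15-32 ALLOC][33-58 FREE]
Op 4: b = realloc(b, 2) -> b = 15; heap: [0-14 ALLOC][15-16 ALLOC][17-58 FREE]
Op 5: c = malloc(17) -> c = 17; heap: [0-14 ALLOC][15-16 ALLOC][17-33 ALLOC][34-58 FREE]
Op 6: free(a) -> (freed a); heap: [0-14 FREE][15-16 ALLOC][17-33 ALLOC][34-58 FREE]
Op 7: b = realloc(b, 6) -> b = 0; heap: [0-5 ALLOC][6-16 FREE][17-33 ALLOC][34-58 FREE]
Op 8: free(b) -> (freed b); heap: [0-16 FREE][17-33 ALLOC][34-58 FREE]
Op 9: c = realloc(c, 21) -> c = 17; heap: [0-16 FREE][17-37 ALLOC][38-58 FREE]
Free blocks: [17 21] total_free=38 largest=21 -> 100*(38-21)/38 = 1700/38 ≈ 44.737 -> rounds to 45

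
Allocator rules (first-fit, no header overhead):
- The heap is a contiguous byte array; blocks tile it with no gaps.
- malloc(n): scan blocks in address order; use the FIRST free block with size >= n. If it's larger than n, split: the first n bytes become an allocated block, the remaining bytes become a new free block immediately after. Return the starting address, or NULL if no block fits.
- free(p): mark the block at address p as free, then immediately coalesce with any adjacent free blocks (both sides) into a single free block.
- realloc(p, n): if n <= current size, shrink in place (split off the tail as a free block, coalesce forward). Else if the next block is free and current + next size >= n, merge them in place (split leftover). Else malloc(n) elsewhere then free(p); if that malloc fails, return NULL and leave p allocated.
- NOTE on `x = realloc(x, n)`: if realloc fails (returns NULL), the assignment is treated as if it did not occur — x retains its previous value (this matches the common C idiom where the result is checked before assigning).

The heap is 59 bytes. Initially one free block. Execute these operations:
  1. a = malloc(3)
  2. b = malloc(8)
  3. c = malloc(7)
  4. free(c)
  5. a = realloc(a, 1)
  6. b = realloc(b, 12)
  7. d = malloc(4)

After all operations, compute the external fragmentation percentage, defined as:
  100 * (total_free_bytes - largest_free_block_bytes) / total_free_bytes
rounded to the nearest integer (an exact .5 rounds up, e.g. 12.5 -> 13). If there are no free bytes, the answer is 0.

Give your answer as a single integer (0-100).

Answer: 5

Derivation:
Op 1: a = malloc(3) -> a = 0; heap: [0-2 ALLOC][3-58 FREE]
Op 2: b = malloc(8) -> b = 3; heap: [0-2 ALLOC][3-10 ALLOC][11-58 FREE]
Op 3: c = malloc(7) -> c = 11; heap: [0-2 ALLOC][3-10 ALLOC][11-17 ALLOC][18-58 FREE]
Op 4: free(c) -> (freed c); heap: [0-2 ALLOC][3-10 ALLOC][11-58 FREE]
Op 5: a = realloc(a, 1) -> a = 0; heap: [0-0 ALLOC][1-2 FREE][3-10 ALLOC][11-58 FREE]
Op 6: b = realloc(b, 12) -> b = 3; heap: [0-0 ALLOC][1-2 FREE][3-14 ALLOC][15-58 FREE]
Op 7: d = malloc(4) -> d = 15; heap: [0-0 ALLOC][1-2 FREE][3-14 ALLOC][15-18 ALLOC][19-58 FREE]
Free blocks: [2 40] total_free=42 largest=40 -> 100*(42-40)/42 = 200/42 ≈ 4.762 -> rounds to 5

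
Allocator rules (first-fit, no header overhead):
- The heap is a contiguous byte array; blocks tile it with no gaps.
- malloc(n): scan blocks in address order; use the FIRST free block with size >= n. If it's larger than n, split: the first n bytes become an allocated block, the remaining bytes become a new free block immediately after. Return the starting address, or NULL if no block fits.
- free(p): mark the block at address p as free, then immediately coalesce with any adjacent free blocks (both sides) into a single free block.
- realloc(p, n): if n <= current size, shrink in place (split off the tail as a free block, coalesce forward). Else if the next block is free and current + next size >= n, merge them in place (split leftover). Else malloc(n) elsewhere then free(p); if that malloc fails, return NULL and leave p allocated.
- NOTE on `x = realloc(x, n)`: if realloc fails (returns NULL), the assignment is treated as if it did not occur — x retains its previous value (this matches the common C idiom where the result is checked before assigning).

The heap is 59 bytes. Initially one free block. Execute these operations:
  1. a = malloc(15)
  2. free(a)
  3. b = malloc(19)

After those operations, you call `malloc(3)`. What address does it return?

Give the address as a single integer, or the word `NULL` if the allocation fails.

Answer: 19

Derivation:
Op 1: a = malloc(15) -> a = 0; heap: [0-14 ALLOC][15-58 FREE]
Op 2: free(a) -> (freed a); heap: [0-58 FREE]
Op 3: b = malloc(19) -> b = 0; heap: [0-18 ALLOC][19-58 FREE]
malloc(3): first-fit scan over [0-18 ALLOC][19-58 FREE] -> 19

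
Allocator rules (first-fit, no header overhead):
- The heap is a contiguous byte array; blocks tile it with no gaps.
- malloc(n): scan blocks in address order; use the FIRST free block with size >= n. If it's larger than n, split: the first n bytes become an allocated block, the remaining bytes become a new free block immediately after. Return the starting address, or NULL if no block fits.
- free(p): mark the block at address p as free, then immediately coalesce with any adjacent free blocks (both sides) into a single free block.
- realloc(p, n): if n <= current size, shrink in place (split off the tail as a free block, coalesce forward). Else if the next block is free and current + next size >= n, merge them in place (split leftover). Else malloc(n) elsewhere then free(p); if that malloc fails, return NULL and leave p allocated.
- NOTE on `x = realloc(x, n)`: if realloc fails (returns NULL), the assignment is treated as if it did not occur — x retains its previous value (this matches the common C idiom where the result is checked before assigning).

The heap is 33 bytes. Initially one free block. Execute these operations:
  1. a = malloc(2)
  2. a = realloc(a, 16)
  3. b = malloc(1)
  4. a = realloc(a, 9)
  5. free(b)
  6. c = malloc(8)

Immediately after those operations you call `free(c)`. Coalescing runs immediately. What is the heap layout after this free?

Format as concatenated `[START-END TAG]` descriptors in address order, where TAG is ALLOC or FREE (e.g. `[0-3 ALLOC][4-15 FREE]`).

Answer: [0-8 ALLOC][9-32 FREE]

Derivation:
Op 1: a = malloc(2) -> a = 0; heap: [0-1 ALLOC][2-32 FREE]
Op 2: a = realloc(a, 16) -> a = 0; heap: [0-15 ALLOC][16-32 FREE]
Op 3: b = malloc(1) -> b = 16; heap: [0-15 ALLOC][16-16 ALLOC][17-32 FREE]
Op 4: a = realloc(a, 9) -> a = 0; heap: [0-8 ALLOC][9-15 FREE][16-16 ALLOC][17-32 FREE]
Op 5: free(b) -> (freed b); heap: [0-8 ALLOC][9-32 FREE]
Op 6: c = malloc(8) -> c = 9; heap: [0-8 ALLOC][9-16 ALLOC][17-32 FREE]
free(c): c = 9 -> block [9-16 ALLOC]; mark free, coalesce with adjacent free neighbors -> [0-8 ALLOC][9-32 FREE]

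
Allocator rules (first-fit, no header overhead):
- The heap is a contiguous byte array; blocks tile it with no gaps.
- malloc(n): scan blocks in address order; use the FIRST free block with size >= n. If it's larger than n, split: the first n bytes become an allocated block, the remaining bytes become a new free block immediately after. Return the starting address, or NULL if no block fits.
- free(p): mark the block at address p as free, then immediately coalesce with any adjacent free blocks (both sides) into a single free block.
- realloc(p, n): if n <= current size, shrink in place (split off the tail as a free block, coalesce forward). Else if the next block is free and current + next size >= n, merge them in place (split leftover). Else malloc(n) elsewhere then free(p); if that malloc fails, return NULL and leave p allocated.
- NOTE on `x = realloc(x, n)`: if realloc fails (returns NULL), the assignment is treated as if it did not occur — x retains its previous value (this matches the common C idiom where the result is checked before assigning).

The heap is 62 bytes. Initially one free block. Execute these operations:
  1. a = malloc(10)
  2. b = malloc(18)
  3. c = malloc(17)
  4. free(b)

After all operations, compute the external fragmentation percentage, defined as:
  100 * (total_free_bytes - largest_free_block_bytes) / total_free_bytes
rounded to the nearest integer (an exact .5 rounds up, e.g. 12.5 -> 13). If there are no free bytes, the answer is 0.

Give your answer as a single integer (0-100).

Answer: 49

Derivation:
Op 1: a = malloc(10) -> a = 0; heap: [0-9 ALLOC][10-61 FREE]
Op 2: b = malloc(18) -> b = 10; heap: [0-9 ALLOC][10-27 ALLOC][28-61 FREE]
Op 3: c = malloc(17) -> c = 28; heap: [0-9 ALLOC][10-27 ALLOC][28-44 ALLOC][45-61 FREE]
Op 4: free(b) -> (freed b); heap: [0-9 ALLOC][10-27 FREE][28-44 ALLOC][45-61 FREE]
Free blocks: [18 17] total_free=35 largest=18 -> 100*(35-18)/35 = 1700/35 ≈ 48.571 -> rounds to 49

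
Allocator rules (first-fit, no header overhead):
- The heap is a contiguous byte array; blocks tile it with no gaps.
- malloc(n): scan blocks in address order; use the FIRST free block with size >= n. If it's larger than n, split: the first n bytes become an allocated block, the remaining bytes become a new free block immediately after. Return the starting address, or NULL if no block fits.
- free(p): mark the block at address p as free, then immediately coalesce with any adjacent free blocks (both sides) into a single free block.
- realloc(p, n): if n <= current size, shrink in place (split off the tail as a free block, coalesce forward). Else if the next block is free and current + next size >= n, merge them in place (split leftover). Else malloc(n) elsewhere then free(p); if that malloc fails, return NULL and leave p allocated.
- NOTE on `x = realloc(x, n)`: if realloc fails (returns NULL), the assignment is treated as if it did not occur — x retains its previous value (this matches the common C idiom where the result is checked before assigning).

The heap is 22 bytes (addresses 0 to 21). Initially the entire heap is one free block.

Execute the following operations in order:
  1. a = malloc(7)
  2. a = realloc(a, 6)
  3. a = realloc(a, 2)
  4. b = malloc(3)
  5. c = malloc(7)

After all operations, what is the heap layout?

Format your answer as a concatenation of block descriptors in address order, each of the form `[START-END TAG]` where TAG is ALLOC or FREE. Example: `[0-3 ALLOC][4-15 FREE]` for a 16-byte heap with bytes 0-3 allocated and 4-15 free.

Op 1: a = malloc(7) -> a = 0; heap: [0-6 ALLOC][7-21 FREE]
Op 2: a = realloc(a, 6) -> a = 0; heap: [0-5 ALLOC][6-21 FREE]
Op 3: a = realloc(a, 2) -> a = 0; heap: [0-1 ALLOC][2-21 FREE]
Op 4: b = malloc(3) -> b = 2; heap: [0-1 ALLOC][2-4 ALLOC][5-21 FREE]
Op 5: c = malloc(7) -> c = 5; heap: [0-1 ALLOC][2-4 ALLOC][5-11 ALLOC][12-21 FREE]

Answer: [0-1 ALLOC][2-4 ALLOC][5-11 ALLOC][12-21 FREE]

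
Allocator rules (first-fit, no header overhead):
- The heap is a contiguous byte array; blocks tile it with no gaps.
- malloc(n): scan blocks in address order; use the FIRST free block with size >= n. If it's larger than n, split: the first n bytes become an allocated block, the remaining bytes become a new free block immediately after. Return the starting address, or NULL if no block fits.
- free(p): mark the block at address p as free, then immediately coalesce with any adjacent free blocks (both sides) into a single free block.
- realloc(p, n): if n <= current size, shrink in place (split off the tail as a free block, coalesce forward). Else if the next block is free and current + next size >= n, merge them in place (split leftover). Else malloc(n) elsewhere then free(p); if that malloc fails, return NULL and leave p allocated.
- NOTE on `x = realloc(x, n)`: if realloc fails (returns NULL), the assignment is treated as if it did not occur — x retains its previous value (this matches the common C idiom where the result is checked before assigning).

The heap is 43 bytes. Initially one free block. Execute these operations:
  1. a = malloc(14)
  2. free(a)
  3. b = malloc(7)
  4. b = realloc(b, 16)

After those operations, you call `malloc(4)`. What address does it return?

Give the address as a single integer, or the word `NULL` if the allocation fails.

Op 1: a = malloc(14) -> a = 0; heap: [0-13 ALLOC][14-42 FREE]
Op 2: free(a) -> (freed a); heap: [0-42 FREE]
Op 3: b = malloc(7) -> b = 0; heap: [0-6 ALLOC][7-42 FREE]
Op 4: b = realloc(b, 16) -> b = 0; heap: [0-15 ALLOC][16-42 FREE]
malloc(4): first-fit scan over [0-15 ALLOC][16-42 FREE] -> 16

Answer: 16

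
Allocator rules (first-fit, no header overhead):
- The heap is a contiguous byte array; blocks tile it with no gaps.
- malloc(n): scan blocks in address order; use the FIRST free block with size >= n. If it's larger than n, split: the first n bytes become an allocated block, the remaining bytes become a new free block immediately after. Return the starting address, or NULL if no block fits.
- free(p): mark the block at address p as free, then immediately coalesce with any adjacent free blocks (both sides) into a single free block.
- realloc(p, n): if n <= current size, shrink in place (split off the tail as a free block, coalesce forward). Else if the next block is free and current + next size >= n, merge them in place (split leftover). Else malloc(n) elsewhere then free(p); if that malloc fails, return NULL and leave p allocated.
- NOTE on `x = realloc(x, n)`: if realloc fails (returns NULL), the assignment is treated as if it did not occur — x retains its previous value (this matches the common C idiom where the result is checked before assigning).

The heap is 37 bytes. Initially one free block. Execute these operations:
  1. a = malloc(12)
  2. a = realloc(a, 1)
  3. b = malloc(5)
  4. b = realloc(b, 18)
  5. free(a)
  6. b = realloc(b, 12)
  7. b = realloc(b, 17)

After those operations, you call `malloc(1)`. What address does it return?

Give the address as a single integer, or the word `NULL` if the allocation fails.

Answer: 0

Derivation:
Op 1: a = malloc(12) -> a = 0; heap: [0-11 ALLOC][12-36 FREE]
Op 2: a = realloc(a, 1) -> a = 0; heap: [0-0 ALLOC][1-36 FREE]
Op 3: b = malloc(5) -> b = 1; heap: [0-0 ALLOC][1-5 ALLOC][6-36 FREE]
Op 4: b = realloc(b, 18) -> b = 1; heap: [0-0 ALLOC][1-18 ALLOC][19-36 FREE]
Op 5: free(a) -> (freed a); heap: [0-0 FREE][1-18 ALLOC][19-36 FREE]
Op 6: b = realloc(b, 12) -> b = 1; heap: [0-0 FREE][1-12 ALLOC][13-36 FREE]
Op 7: b = realloc(b, 17) -> b = 1; heap: [0-0 FREE][1-17 ALLOC][18-36 FREE]
malloc(1): first-fit scan over [0-0 FREE][1-17 ALLOC][18-36 FREE] -> 0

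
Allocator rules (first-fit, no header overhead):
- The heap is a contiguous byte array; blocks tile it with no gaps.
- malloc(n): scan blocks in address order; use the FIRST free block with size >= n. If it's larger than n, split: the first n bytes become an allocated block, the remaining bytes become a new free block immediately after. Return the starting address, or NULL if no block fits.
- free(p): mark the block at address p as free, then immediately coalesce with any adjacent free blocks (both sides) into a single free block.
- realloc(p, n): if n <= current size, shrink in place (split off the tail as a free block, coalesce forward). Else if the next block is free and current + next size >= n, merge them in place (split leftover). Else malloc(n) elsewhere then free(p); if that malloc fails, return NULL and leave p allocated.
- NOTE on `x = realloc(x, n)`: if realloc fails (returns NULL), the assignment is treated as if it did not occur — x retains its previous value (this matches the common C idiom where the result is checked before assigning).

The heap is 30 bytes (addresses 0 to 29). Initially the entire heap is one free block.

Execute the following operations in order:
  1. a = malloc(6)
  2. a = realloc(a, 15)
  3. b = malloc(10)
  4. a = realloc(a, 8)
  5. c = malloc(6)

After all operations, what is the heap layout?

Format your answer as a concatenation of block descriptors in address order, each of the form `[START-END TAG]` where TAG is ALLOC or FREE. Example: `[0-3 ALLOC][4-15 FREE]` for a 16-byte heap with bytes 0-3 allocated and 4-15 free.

Op 1: a = malloc(6) -> a = 0; heap: [0-5 ALLOC][6-29 FREE]
Op 2: a = realloc(a, 15) -> a = 0; heap: [0-14 ALLOC][15-29 FREE]
Op 3: b = malloc(10) -> b = 15; heap: [0-14 ALLOC][15-24 ALLOC][25-29 FREE]
Op 4: a = realloc(a, 8) -> a = 0; heap: [0-7 ALLOC][8-14 FREE][15-24 ALLOC][25-29 FREE]
Op 5: c = malloc(6) -> c = 8; heap: [0-7 ALLOC][8-13 ALLOC][14-14 FREE][15-24 ALLOC][25-29 FREE]

Answer: [0-7 ALLOC][8-13 ALLOC][14-14 FREE][15-24 ALLOC][25-29 FREE]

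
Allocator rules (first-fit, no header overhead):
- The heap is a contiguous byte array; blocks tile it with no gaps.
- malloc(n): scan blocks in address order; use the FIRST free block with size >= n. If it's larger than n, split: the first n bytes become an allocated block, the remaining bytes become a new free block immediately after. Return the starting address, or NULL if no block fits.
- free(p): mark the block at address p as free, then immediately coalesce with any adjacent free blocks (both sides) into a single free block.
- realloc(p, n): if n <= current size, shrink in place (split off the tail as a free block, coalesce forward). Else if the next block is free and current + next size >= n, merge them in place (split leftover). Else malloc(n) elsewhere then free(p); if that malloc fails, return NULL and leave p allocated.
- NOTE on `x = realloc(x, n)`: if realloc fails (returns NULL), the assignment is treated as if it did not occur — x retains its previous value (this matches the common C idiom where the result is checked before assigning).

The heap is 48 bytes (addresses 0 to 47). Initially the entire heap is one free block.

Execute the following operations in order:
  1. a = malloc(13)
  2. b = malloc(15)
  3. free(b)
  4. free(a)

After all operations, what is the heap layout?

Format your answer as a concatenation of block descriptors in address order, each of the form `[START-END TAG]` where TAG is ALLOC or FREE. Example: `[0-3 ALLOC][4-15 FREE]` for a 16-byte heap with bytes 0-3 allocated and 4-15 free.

Op 1: a = malloc(13) -> a = 0; heap: [0-12 ALLOC][13-47 FREE]
Op 2: b = malloc(15) -> b = 13; heap: [0-12 ALLOC][13-27 ALLOC][28-47 FREE]
Op 3: free(b) -> (freed b); heap: [0-12 ALLOC][13-47 FREE]
Op 4: free(a) -> (freed a); heap: [0-47 FREE]

Answer: [0-47 FREE]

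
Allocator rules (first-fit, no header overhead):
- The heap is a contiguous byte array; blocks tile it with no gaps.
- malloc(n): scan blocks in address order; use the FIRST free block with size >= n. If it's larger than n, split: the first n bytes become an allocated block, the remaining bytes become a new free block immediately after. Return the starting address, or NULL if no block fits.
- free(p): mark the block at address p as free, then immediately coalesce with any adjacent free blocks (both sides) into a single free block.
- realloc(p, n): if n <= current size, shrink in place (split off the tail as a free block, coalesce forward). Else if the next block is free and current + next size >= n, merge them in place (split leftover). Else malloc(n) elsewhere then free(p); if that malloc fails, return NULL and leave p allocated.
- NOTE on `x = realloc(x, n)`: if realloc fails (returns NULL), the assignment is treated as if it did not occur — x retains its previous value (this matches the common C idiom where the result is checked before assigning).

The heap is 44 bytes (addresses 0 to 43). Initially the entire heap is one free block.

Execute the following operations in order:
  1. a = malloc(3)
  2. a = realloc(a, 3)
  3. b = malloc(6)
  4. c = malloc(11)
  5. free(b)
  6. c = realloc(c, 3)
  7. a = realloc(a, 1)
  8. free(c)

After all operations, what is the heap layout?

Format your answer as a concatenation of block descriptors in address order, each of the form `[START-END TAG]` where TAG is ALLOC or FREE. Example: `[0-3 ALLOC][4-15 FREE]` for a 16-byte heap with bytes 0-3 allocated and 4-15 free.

Op 1: a = malloc(3) -> a = 0; heap: [0-2 ALLOC][3-43 FREE]
Op 2: a = realloc(a, 3) -> a = 0; heap: [0-2 ALLOC][3-43 FREE]
Op 3: b = malloc(6) -> b = 3; heap: [0-2 ALLOC][3-8 ALLOC][9-43 FREE]
Op 4: c = malloc(11) -> c = 9; heap: [0-2 ALLOC][3-8 ALLOC][9-19 ALLOC][20-43 FREE]
Op 5: free(b) -> (freed b); heap: [0-2 ALLOC][3-8 FREE][9-19 ALLOC][20-43 FREE]
Op 6: c = realloc(c, 3) -> c = 9; heap: [0-2 ALLOC][3-8 FREE][9-11 ALLOC][12-43 FREE]
Op 7: a = realloc(a, 1) -> a = 0; heap: [0-0 ALLOC][1-8 FREE][9-11 ALLOC][12-43 FREE]
Op 8: free(c) -> (freed c); heap: [0-0 ALLOC][1-43 FREE]

Answer: [0-0 ALLOC][1-43 FREE]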